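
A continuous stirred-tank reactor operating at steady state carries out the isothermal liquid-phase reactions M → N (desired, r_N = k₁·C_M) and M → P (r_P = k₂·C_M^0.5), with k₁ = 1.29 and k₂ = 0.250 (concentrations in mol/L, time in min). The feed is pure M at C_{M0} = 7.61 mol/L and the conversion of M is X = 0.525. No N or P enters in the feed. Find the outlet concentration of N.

Exit C_M = C_{M0}(1−X) = 7.61×0.475 = 3.615 mol/L.
In a CSTR the entire volume is at exit conditions, so r_N = 1.29×3.615 = 4.663 and r_P = 0.250×3.615^0.5 = 0.4753.
Fraction of consumed M going to N: r_N/(r_N+r_P) = 0.9075.
C_N = 0.9075·C_{M0}·X = 0.9075×7.61×0.525 = 3.63 mol/L.

3.63 mol/L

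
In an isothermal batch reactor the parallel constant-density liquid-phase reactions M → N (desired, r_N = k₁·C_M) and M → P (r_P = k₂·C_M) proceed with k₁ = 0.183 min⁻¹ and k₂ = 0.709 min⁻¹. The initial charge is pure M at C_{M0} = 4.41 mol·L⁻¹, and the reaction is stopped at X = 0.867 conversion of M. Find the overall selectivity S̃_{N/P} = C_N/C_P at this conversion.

C_M = C_{M0}(1−X) = 0.5865 mol·L⁻¹.
Both paths are first order in M, so the instantaneous fraction to N is constant: dC_N/d(−C_M) = k₁/(k₁+k₂) = 0.2052.
C_N = 0.2052·(C_{M0}−C_M) = 0.2052×3.823 = 0.784 mol·L⁻¹.
C_P = (C_{M0}−C_M)−C_N = 3.039 mol·L⁻¹; S̃_{N/P} = 0.7844/3.039 = 0.258.

0.258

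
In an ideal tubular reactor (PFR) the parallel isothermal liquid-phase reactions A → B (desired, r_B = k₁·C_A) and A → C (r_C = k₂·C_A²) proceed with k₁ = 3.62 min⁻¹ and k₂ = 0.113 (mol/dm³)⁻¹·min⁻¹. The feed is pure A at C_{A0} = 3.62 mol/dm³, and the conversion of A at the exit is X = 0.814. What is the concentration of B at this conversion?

C_A = C_{A0}(1−X) = 0.6733 mol/dm³.
Along a PFR/batch, dC_B/dC_A = −r_B/(r_B+r_C) = −k₁/(k₁+k₂·C_A).
Integrating from C_{A0} to C_A: C_B = (3.62/0.113)·ln[(3.62+0.113·3.62)/(3.62+0.113·0.673)] = 32.04·ln(4.029/3.696) = 2.763 mol/dm³.

2.76 mol/dm³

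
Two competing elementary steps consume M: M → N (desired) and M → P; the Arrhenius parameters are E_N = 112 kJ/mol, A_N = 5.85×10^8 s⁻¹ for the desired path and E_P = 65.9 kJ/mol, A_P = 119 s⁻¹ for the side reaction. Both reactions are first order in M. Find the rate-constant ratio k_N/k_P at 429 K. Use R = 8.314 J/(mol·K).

k_N/k_P = (A_N/A_P)·exp[−(E_N−E_P)/(RT)] = (A_N/A_P)·exp[(E_P−E_N)/(RT)].
(E_P−E_N)/(RT) = (65.9−112)×10³/(8.314×429) = -46100/3567 = -12.93.
k_N/k_P = (5.85×10^8/119)·exp(-12.93) = 4.916×10^6 × 2.436×10^-6 = 12.0.

12.0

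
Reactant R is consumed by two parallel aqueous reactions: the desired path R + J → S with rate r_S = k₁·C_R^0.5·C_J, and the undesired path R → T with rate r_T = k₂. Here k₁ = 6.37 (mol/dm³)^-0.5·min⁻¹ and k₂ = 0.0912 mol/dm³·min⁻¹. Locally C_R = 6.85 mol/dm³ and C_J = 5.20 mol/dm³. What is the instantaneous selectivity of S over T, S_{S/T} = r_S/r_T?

S_{S/T} = r_S/r_T = (k₁·C_R^0.5·C_J)/(k₂) = (k₁/k₂)·C_R^0.5·C_J.
= (6.37×6.850^0.5×5.200) / (0.0912) = 86.69/0.09120 = 951.

951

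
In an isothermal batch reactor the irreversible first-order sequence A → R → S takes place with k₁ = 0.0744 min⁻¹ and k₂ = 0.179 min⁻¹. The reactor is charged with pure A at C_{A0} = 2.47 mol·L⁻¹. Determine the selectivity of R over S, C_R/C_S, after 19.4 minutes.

0.236

For first-order series with pure A initially, C_R(t) = k₁C_{A0}/(k₂−k₁)·(e^(−k₁t) − e^(−k₂t)).
e^(−k₁t) = e^(−0.0744×19.4) = e^(−1.443) = 0.2361; e^(−k₂t) = e^(−3.473) = 0.03104.
C_R = 0.0744×2.47/(0.179−0.0744) × (0.2361−0.03104) = 1.757×0.2051 = 0.3603 mol·L⁻¹.
C_A = C_{A0}e^(−k₁t) = 0.5832 mol·L⁻¹, so C_S = C_{A0}−C_A−C_R = 1.526 mol·L⁻¹; C_R/C_S = 0.236.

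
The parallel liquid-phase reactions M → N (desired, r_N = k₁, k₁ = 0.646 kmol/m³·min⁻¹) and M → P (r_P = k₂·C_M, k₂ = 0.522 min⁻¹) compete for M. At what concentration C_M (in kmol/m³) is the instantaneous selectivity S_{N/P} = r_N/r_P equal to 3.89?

S_{N/P} = (k₁/k₂)·C_M⁻¹ ⇒ C_M = (S·k₂/k₁)^(-1).
= (3.89×0.522/0.646)^(-1) = (3.143)^(-1) = 0.318 kmol/m³.

0.318 kmol/m³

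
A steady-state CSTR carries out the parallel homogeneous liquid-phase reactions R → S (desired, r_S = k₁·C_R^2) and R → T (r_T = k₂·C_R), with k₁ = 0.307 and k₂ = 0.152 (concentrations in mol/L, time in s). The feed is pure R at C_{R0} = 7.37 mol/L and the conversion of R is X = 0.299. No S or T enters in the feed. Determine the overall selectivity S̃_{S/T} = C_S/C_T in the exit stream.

10.4

Exit C_R = C_{R0}(1−X) = 7.37×0.701 = 5.166 mol/L.
A CSTR operates uniformly at the exit composition, giving r_S = 8.194 and r_T = 0.7853 (each k·C_R^n at C_R = 5.166).
Overall selectivity = C_S/C_T = r_Sτ/(r_Tτ) = r_S/r_T = 10.4.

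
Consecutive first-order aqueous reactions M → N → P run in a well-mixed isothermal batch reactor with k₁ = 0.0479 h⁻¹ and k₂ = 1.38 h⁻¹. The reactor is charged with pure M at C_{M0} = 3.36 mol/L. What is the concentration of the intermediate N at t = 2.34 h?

The intermediate concentration in a first-order A→B→C sequence is C_N = k₁C_{M0}(e^(−k₁t) − e^(−k₂t))/(k₂−k₁).
e^(−k₁t) = e^(−0.0479×2.34) = e^(−0.1121) = 0.8940; e^(−k₂t) = e^(−3.229) = 0.03959.
C_N = 0.0479×3.36/(1.38−0.0479) × (0.8940−0.03959) = 0.1208×0.8544 = 0.1032 mol/L.

0.103 mol/L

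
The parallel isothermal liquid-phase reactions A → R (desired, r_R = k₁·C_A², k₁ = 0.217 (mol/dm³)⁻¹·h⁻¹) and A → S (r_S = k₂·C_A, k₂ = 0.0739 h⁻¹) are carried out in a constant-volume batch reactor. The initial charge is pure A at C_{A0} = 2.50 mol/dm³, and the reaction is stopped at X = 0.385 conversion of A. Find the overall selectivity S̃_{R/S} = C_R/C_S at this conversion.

5.83

C_A = C_{A0}(1−X) = 1.538 mol/dm³.
Along a PFR/batch, dC_S/dC_A = −r_S/(r_R+r_S) = −k₂/(k₂+k₁·C_A).
Integrating from C_{A0} to C_A: C_S = (0.0739/0.217)·ln[(0.0739+0.217·2.50)/(0.0739+0.217·1.54)] = 0.3406·ln(0.6164/0.4075) = 0.1409 mol/dm³.
Then C_R = (C_{A0}−C_A) − C_S = 0.9625 − 0.1409 = 0.8216 mol/dm³.
S̃_{R/S} = C_R/C_S = 0.8216/0.1409 = 5.83.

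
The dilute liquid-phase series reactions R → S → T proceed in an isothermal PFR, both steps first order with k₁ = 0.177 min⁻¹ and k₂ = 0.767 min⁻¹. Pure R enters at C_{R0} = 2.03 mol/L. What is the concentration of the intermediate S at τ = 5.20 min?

The intermediate concentration in a first-order A→B→C sequence is C_S = k₁C_{R0}(e^(−k₁τ) − e^(−k₂τ))/(k₂−k₁).
e^(−k₁τ) = e^(−0.177×5.20) = e^(−0.9204) = 0.3984; e^(−k₂τ) = e^(−3.988) = 0.01853.
C_S = 0.177×2.03/(0.767−0.177) × (0.3984−0.01853) = 0.6090×0.3798 = 0.2313 mol/L.

0.231 mol/L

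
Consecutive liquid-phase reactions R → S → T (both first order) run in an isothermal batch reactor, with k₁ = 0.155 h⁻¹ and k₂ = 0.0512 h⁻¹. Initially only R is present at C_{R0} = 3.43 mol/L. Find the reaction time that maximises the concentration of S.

The intermediate peaks when r₁ = r₂, i.e. k₁e^(−k₁t) = k₂e^(−k₂t), giving t_opt = ln(k₂/k₁)/(k₂−k₁).
= ln(0.0512/0.155)/(0.0512−0.155) = ln(0.3303)/-0.1038 = -1.108/-0.1038 = 10.7 h.

10.7 h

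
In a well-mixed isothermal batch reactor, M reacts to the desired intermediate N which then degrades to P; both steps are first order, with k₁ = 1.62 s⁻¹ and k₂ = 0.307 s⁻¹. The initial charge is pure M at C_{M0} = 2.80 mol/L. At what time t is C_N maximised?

1.27 s

For first-order series the maximum of C_N occurs at t_opt = ln(k₂/k₁)/(k₂−k₁).
= ln(0.307/1.62)/(0.307−1.62) = ln(0.1895)/-1.313 = -1.663/-1.313 = 1.27 s.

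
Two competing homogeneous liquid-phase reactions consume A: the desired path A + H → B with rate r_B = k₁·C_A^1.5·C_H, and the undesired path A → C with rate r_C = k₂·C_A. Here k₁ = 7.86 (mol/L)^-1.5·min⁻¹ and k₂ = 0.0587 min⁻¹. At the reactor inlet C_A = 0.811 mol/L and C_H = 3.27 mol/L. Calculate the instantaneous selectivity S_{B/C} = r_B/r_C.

S_{B/C} = r_B/r_C = (k₁·C_A^1.5·C_H)/(k₂·C_A) = (k₁/k₂)·C_A^0.5·C_H.
= (7.86×0.8110^1.5×3.270) / (0.0587×0.8110) = 18.77/0.04761 = 394.

394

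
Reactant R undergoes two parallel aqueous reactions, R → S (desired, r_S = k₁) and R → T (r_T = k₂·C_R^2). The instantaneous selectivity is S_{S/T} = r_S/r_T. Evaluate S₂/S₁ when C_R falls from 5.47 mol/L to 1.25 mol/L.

S_{S/T} = (k₁/k₂)·C_R^-2, so S₂/S₁ = (C_{R,2}/C_{R,1})^-2.
= (1.25/5.47)^(-2) = (0.2285)^(-2) = 19.1.

19.1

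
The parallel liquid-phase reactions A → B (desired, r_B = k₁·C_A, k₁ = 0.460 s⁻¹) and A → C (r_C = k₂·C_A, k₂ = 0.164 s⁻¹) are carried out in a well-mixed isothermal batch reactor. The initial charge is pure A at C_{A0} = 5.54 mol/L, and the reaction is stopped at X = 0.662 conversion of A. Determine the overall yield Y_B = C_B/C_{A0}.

0.488

C_A = C_{A0}(1−X) = 1.873 mol/L.
Both paths are first order in A, so the instantaneous fraction to B is constant: dC_B/d(−C_A) = k₁/(k₁+k₂) = 0.7372.
C_B = 0.7372·(C_{A0}−C_A) = 0.7372×3.667 = 2.70 mol/L.
Y_B = C_B/C_{A0} = 2.704/5.54 = 0.488.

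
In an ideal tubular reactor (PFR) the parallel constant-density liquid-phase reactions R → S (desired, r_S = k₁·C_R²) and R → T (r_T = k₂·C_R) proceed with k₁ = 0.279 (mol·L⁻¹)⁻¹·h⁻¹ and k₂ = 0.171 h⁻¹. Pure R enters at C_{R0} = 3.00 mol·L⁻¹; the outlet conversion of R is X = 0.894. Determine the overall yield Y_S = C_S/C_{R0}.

C_R = C_{R0}(1−X) = 0.3180 mol·L⁻¹.
Along a PFR/batch, dC_T/dC_R = −r_T/(r_S+r_T) = −k₂/(k₂+k₁·C_R).
Integrating from C_{R0} to C_R: C_T = (0.171/0.279)·ln[(0.171+0.279·3.00)/(0.171+0.279·0.318)] = 0.6129·ln(1.008/0.2597) = 0.8312 mol·L⁻¹.
Then C_S = (C_{R0}−C_R) − C_T = 2.682 − 0.8312 = 1.851 mol·L⁻¹.
Y_S = C_S/C_{R0} = 1.851/3.00 = 0.617.

0.617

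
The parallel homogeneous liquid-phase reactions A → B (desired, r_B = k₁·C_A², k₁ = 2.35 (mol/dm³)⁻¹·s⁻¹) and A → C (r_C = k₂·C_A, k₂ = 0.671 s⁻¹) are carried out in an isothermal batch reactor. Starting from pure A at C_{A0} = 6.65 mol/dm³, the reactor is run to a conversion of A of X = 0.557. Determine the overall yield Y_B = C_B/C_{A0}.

C_A = C_{A0}(1−X) = 2.946 mol/dm³.
Along a PFR/batch, dC_C/dC_A = −r_C/(r_B+r_C) = −k₂/(k₂+k₁·C_A).
Integrating from C_{A0} to C_A: C_C = (0.671/2.35)·ln[(0.671+2.35·6.65)/(0.671+2.35·2.95)] = 0.2855·ln(16.30/7.594) = 0.2181 mol/dm³.
Then C_B = (C_{A0}−C_A) − C_C = 3.704 − 0.2181 = 3.486 mol/dm³.
Y_B = C_B/C_{A0} = 3.486/6.65 = 0.524.

0.524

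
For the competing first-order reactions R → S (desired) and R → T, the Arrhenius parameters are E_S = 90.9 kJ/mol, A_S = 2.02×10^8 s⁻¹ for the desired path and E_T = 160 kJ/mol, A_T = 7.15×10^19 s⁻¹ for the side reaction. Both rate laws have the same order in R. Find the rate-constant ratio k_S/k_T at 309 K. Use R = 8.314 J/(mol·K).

Since both paths have the same order in R, the concentration cancels and S_{S/T} = k_S/k_T = (A_S/A_T)·exp[(E_T−E_S)/(RT)].
(E_T−E_S)/(RT) = (160−90.9)×10³/(8.314×309) = 69100/2569 = 26.90.
k_S/k_T = (2.02×10^8/7.15×10^19)·exp(26.90) = 2.825×10^-12 × 4.801×10^11 = 1.36.

1.36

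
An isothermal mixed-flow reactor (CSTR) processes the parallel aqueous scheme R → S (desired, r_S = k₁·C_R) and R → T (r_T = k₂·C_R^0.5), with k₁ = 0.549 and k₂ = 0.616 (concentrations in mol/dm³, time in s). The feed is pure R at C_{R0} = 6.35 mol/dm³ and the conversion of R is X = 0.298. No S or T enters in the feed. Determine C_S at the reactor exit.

Exit C_R = C_{R0}(1−X) = 6.35×0.702 = 4.458 mol/dm³.
A CSTR operates uniformly at the exit composition, giving r_S = 2.447 and r_T = 1.301 (each k·C_R^n at C_R = 4.458).
Fraction of consumed R going to S: r_S/(r_S+r_T) = 0.6530.
C_S = 0.6530·C_{R0}·X = 0.6530×6.35×0.298 = 1.24 mol/dm³.

1.24 mol/dm³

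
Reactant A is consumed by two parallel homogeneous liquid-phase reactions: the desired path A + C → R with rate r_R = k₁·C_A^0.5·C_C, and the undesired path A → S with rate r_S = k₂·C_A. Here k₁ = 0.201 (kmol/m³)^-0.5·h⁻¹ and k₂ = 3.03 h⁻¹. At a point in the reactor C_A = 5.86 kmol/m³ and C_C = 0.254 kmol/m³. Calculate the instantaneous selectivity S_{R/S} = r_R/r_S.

0.00696

S_{R/S} = r_R/r_S = (k₁·C_A^0.5·C_C)/(k₂·C_A) = (k₁/k₂)·C_A^-0.5·C_C.
= (0.201×5.860^0.5×0.2540) / (3.03×5.860) = 0.1236/17.76 = 0.00696.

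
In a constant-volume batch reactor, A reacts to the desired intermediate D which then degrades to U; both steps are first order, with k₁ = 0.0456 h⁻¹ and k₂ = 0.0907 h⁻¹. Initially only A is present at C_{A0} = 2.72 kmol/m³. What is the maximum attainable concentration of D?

At the optimum, C_{D,max}/C_{A0} = (k₁/k₂)^[k₂/(k₂−k₁)].
= (0.0456/0.0907)^(0.0907/(0.0907−0.0456)) = (0.5028)^(2.011) = 0.2508.
C_{D,max} = 0.2508×2.72 = 0.682 kmol/m³.

0.682 kmol/m³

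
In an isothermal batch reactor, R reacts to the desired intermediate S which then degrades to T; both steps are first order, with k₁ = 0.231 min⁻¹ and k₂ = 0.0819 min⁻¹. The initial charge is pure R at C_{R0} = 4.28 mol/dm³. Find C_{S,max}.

2.42 mol/dm³

At the optimum, C_{S,max}/C_{R0} = (k₁/k₂)^[k₂/(k₂−k₁)].
= (0.231/0.0819)^(0.0819/(0.0819−0.231)) = (2.821)^(-0.5493) = 0.5658.
C_{S,max} = 0.5658×4.28 = 2.42 mol/dm³.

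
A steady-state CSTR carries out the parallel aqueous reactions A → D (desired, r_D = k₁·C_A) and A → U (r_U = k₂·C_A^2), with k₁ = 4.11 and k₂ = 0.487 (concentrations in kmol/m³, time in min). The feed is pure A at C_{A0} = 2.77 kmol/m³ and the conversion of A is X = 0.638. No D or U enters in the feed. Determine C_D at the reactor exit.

1.58 kmol/m³

Exit C_A = C_{A0}(1−X) = 2.77×0.362 = 1.003 kmol/m³.
In a CSTR the entire volume is at exit conditions, so r_D = 4.11×1.003 = 4.121 and r_U = 0.487×1.003^2 = 0.4897.
Fraction of consumed A going to D: r_D/(r_D+r_U) = 0.8938.
C_D = 0.8938·C_{A0}·X = 0.8938×2.77×0.638 = 1.58 kmol/m³.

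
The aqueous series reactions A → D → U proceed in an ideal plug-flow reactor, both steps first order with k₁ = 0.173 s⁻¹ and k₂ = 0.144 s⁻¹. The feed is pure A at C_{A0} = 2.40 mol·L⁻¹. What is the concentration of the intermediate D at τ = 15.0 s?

The intermediate concentration in a first-order A→B→C sequence is C_D = k₁C_{A0}(e^(−k₁τ) − e^(−k₂τ))/(k₂−k₁).
e^(−k₁τ) = e^(−0.173×15.0) = e^(−2.595) = 0.07465; e^(−k₂τ) = e^(−2.160) = 0.1153.
C_D = 0.173×2.40/(0.144−0.173) × (0.07465−0.1153) = (-14.32)×(-0.04068) = 0.5824 mol·L⁻¹.

0.582 mol·L⁻¹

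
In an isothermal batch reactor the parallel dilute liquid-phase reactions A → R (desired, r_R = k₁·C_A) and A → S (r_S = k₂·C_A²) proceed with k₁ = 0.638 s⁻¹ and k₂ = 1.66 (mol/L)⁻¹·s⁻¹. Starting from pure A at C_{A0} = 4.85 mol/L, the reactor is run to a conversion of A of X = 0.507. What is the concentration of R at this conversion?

C_A = C_{A0}(1−X) = 2.391 mol/L.
Along a PFR/batch, dC_R/dC_A = −r_R/(r_R+r_S) = −k₁/(k₁+k₂·C_A).
Integrating from C_{A0} to C_A: C_R = (0.638/1.66)·ln[(0.638+1.66·4.85)/(0.638+1.66·2.39)] = 0.3843·ln(8.689/4.607) = 0.2438 mol/L.

0.244 mol/L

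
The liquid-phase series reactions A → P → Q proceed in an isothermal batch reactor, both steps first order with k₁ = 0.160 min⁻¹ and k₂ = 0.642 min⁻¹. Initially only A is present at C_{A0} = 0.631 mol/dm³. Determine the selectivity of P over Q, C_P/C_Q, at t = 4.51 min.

0.385

The intermediate concentration in a first-order A→B→C sequence is C_P = k₁C_{A0}(e^(−k₁t) − e^(−k₂t))/(k₂−k₁).
e^(−k₁t) = e^(−0.160×4.51) = e^(−0.7216) = 0.4860; e^(−k₂t) = e^(−2.895) = 0.05528.
C_P = 0.160×0.631/(0.642−0.160) × (0.4860−0.05528) = 0.2095×0.4307 = 0.09021 mol/dm³.
C_A = C_{A0}e^(−k₁t) = 0.3066 mol/dm³, so C_Q = C_{A0}−C_A−C_P = 0.2341 mol/dm³; C_P/C_Q = 0.385.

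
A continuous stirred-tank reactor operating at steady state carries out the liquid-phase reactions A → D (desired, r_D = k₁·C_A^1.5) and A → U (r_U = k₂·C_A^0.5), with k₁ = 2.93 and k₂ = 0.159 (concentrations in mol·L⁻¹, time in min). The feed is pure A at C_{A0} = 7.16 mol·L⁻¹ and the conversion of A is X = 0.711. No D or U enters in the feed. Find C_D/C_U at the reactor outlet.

Exit C_A = C_{A0}(1−X) = 7.16×0.289 = 2.069 mol·L⁻¹.
Rates in a CSTR are evaluated at the outlet concentration: r_D = 2.93×2.069^1.5 = 8.721, r_U = 0.159×2.069^0.5 = 0.2287.
Overall selectivity = C_D/C_U = r_Dτ/(r_Uτ) = r_D/r_U = 38.1.

38.1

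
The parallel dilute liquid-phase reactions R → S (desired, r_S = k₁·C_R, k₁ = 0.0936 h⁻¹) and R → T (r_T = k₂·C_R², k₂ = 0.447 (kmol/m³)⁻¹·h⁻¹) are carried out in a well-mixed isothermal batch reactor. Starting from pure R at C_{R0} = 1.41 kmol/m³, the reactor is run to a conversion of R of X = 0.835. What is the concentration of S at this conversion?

C_R = C_{R0}(1−X) = 0.2327 kmol/m³.
Along a PFR/batch, dC_S/dC_R = −r_S/(r_S+r_T) = −k₁/(k₁+k₂·C_R).
Integrating from C_{R0} to C_R: C_S = (0.0936/0.447)·ln[(0.0936+0.447·1.41)/(0.0936+0.447·0.233)] = 0.2094·ln(0.7239/0.1976) = 0.2719 kmol/m³.

0.272 kmol/m³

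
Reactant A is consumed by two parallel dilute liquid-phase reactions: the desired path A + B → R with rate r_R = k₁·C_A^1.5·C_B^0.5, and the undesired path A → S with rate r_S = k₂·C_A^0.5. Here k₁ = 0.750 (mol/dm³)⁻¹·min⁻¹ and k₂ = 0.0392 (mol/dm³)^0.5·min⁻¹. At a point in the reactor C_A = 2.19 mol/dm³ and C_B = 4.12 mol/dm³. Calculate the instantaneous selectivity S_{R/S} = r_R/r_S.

85.0

S_{R/S} = r_R/r_S = (k₁·C_A^1.5·C_B^0.5)/(k₂·C_A^0.5) = (k₁/k₂)·C_A·C_B^0.5.
= (0.750×2.190^1.5×4.120^0.5) / (0.0392×2.190^0.5) = 4.934/0.05801 = 85.0.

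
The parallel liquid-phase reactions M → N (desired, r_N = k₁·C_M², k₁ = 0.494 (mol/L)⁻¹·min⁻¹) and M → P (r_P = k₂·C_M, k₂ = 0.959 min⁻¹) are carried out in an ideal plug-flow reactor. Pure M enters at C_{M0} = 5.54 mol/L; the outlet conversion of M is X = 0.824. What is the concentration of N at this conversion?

C_M = C_{M0}(1−X) = 0.9750 mol/L.
Along a PFR/batch, dC_P/dC_M = −r_P/(r_N+r_P) = −k₂/(k₂+k₁·C_M).
Integrating from C_{M0} to C_M: C_P = (0.959/0.494)·ln[(0.959+0.494·5.54)/(0.959+0.494·0.975)] = 1.941·ln(3.696/1.441) = 1.829 mol/L.
Then C_N = (C_{M0}−C_M) − C_P = 4.565 − 1.829 = 2.736 mol/L.

2.74 mol/L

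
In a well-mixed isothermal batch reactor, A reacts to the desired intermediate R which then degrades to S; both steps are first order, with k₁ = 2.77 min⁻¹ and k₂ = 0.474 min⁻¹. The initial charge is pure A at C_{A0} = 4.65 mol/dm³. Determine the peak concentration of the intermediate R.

3.23 mol/dm³

At the optimum, C_{R,max}/C_{A0} = (k₁/k₂)^[k₂/(k₂−k₁)].
= (2.77/0.474)^(0.474/(0.474−2.77)) = (5.844)^(-0.2064) = 0.6946.
C_{R,max} = 0.6946×4.65 = 3.23 mol/dm³.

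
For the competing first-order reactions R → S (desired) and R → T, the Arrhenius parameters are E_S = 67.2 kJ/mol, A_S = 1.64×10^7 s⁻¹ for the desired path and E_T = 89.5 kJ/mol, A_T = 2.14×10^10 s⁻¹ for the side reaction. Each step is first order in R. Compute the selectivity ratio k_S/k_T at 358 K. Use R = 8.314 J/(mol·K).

1.37

With equal orders, S_{S/T} = k_S/k_T = (A_S/A_T)·exp[(E_T−E_S)/(RT)].
(E_T−E_S)/(RT) = (89.5−67.2)×10³/(8.314×358) = 22300/2976 = 7.492.
k_S/k_T = (1.64×10^7/2.14×10^10)·exp(7.492) = 7.664×10^-4 × 1794 = 1.37.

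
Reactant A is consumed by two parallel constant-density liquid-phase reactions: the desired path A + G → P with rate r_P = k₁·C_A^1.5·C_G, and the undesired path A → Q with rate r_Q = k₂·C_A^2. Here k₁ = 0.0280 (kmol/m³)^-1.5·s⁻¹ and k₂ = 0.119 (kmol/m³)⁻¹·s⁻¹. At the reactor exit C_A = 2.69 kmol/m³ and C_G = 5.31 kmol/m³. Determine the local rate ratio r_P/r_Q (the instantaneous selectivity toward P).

S_{P/Q} = r_P/r_Q = (k₁·C_A^1.5·C_G)/(k₂·C_A^2) = (k₁/k₂)·C_A^-0.5·C_G.
= (0.0280×2.690^1.5×5.310) / (0.119×2.690^2) = 0.6560/0.8611 = 0.762.
The undesired path is higher order in A, so low C_A (CSTR or dilute feed) favours P.

0.762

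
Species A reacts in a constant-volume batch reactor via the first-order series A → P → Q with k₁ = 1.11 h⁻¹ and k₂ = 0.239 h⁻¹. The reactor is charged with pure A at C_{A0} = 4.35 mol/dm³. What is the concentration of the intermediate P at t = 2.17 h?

For first-order series with pure A initially, C_P(t) = k₁C_{A0}/(k₂−k₁)·(e^(−k₁t) − e^(−k₂t)).
e^(−k₁t) = e^(−1.11×2.17) = e^(−2.409) = 0.08993; e^(−k₂t) = e^(−0.5186) = 0.5953.
C_P = 1.11×4.35/(0.239−1.11) × (0.08993−0.5953) = (-5.544)×(-0.5054) = 2.802 mol/dm³.

2.80 mol/dm³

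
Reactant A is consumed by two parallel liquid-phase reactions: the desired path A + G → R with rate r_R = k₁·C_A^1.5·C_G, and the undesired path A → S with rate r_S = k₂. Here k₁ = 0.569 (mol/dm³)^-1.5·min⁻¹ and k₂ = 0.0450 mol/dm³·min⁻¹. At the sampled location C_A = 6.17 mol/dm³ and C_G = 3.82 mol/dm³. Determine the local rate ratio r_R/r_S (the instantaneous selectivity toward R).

S_{R/S} = r_R/r_S = (k₁·C_A^1.5·C_G)/(k₂) = (k₁/k₂)·C_A^1.5·C_G.
= (0.569×6.170^1.5×3.820) / (0.0450) = 33.31/0.04500 = 740.
Since the desired path is higher order in A, keeping C_A high (PFR or concentrated feed) favours R.

740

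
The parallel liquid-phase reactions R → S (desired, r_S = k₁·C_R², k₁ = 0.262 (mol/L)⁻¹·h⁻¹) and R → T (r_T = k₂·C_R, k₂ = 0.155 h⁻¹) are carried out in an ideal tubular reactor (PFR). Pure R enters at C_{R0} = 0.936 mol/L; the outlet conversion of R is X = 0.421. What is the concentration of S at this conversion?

C_R = C_{R0}(1−X) = 0.5419 mol/L.
Along a PFR/batch, dC_T/dC_R = −r_T/(r_S+r_T) = −k₂/(k₂+k₁·C_R).
Integrating from C_{R0} to C_R: C_T = (0.155/0.262)·ln[(0.155+0.262·0.936)/(0.155+0.262·0.542)] = 0.5916·ln(0.4002/0.2970) = 0.1765 mol/L.
Then C_S = (C_{R0}−C_R) − C_T = 0.3941 − 0.1765 = 0.2176 mol/L.

0.218 mol/L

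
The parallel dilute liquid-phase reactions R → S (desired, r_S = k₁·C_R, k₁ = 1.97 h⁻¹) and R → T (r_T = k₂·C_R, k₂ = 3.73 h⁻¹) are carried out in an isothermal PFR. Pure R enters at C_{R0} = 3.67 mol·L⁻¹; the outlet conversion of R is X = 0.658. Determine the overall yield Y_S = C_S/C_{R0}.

0.227

C_R = C_{R0}(1−X) = 1.255 mol·L⁻¹.
Both paths are first order in R, so the instantaneous fraction to S is constant: dC_S/d(−C_R) = k₁/(k₁+k₂) = 0.3456.
C_S = 0.3456·(C_{R0}−C_R) = 0.3456×2.415 = 0.835 mol·L⁻¹.
Y_S = C_S/C_{R0} = 0.8346/3.67 = 0.227.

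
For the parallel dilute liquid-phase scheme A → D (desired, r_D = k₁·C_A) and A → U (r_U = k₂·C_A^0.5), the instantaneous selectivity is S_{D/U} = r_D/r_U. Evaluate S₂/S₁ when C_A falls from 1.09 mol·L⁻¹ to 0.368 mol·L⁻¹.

S_{D/U} = (k₁/k₂)·C_A^0.5, so S₂/S₁ = (C_{A,2}/C_{A,1})^0.5.
= (0.368/1.09)^0.5 = (0.3376)^0.5 = 0.581.

0.581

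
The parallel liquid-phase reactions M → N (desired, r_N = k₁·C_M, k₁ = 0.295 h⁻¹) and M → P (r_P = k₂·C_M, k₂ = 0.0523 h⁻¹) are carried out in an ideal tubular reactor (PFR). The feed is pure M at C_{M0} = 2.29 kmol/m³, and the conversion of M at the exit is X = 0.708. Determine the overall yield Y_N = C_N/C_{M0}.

C_M = C_{M0}(1−X) = 0.6687 kmol/m³.
Both paths are first order in M, so the instantaneous fraction to N is constant: dC_N/d(−C_M) = k₁/(k₁+k₂) = 0.8494.
C_N = 0.8494·(C_{M0}−C_M) = 0.8494×1.621 = 1.38 kmol/m³.
Y_N = C_N/C_{M0} = 1.377/2.29 = 0.601.

0.601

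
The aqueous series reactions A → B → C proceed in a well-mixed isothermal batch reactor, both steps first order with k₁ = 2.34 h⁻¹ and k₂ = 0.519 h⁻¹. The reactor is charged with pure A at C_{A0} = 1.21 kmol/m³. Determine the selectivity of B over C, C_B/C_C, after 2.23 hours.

The intermediate concentration in a first-order A→B→C sequence is C_B = k₁C_{A0}(e^(−k₁t) − e^(−k₂t))/(k₂−k₁).
e^(−k₁t) = e^(−2.34×2.23) = e^(−5.218) = 0.005417; e^(−k₂t) = e^(−1.157) = 0.3143.
C_B = 2.34×1.21/(0.519−2.34) × (0.005417−0.3143) = (-1.555)×(-0.3089) = 0.4803 kmol/m³.
C_A = C_{A0}e^(−k₁t) = 0.006555 kmol/m³, so C_C = C_{A0}−C_A−C_B = 0.7232 kmol/m³; C_B/C_C = 0.664.

0.664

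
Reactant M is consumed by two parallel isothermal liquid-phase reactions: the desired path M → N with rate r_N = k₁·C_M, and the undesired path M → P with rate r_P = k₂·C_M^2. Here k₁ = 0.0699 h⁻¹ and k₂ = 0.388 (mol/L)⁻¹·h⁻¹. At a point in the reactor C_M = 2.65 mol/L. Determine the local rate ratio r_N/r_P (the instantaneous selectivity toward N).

S_{N/P} = r_N/r_P = (k₁·C_M)/(k₂·C_M^2) = (k₁/k₂)·C_M⁻¹.
= (0.0699×2.650) / (0.388×2.650^2) = 0.1852/2.725 = 0.0680.

0.0680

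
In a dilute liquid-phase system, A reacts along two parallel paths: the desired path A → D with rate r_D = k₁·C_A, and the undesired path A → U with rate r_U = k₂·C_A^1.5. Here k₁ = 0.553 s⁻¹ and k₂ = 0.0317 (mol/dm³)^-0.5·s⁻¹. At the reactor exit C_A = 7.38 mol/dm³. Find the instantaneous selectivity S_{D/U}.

S_{D/U} = r_D/r_U = (k₁·C_A)/(k₂·C_A^1.5) = (k₁/k₂)·C_A^-0.5.
= (0.553×7.380) / (0.0317×7.380^1.5) = 4.081/0.6355 = 6.42.
The undesired path is higher order in A, so low C_A (CSTR or dilute feed) favours D.

6.42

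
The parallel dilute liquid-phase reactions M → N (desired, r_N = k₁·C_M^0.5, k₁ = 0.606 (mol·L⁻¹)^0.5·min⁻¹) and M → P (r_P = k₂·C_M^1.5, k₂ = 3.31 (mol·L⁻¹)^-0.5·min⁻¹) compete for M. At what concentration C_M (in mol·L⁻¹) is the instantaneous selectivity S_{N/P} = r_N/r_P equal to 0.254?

S_{N/P} = (k₁/k₂)·C_M⁻¹ ⇒ C_M = (S·k₂/k₁)^(-1).
= (0.254×3.31/0.606)^(-1) = (1.387)^(-1) = 0.721 mol·L⁻¹.

0.721 mol·L⁻¹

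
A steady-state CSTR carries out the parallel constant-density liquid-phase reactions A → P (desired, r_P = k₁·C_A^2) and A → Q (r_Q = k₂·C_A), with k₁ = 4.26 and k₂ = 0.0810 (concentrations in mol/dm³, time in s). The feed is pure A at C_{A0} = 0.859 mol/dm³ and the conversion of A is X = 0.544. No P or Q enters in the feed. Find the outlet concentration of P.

Exit C_A = C_{A0}(1−X) = 0.859×0.456 = 0.3917 mol/dm³.
A CSTR operates uniformly at the exit composition, giving r_P = 0.6536 and r_Q = 0.03173 (each k·C_A^n at C_A = 0.3917).
Fraction of consumed A going to P: r_P/(r_P+r_Q) = 0.9537.
C_P = 0.9537·C_{A0}·X = 0.9537×0.859×0.544 = 0.446 mol/dm³.

0.446 mol/dm³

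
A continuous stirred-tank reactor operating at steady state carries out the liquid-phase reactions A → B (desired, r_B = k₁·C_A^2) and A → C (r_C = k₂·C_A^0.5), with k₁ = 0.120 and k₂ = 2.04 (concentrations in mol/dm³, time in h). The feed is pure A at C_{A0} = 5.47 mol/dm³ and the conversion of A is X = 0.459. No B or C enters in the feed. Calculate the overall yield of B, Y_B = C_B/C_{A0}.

Exit C_A = C_{A0}(1−X) = 5.47×0.541 = 2.959 mol/dm³.
A CSTR operates uniformly at the exit composition, giving r_B = 1.051 and r_C = 3.509 (each k·C_A^n at C_A = 2.959).
Fraction of consumed A going to B: r_B/(r_B+r_C) = 0.2304.
C_B = 0.2304·C_{A0}·X = 0.2304×5.47×0.459 = 0.579 mol/dm³; Y_B = C_B/C_{A0} = 0.106.

0.106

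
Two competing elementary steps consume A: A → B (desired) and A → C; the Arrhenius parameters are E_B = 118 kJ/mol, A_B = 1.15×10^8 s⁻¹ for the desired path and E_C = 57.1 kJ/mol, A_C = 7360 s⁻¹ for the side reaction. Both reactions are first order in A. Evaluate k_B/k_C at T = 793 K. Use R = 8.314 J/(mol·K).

1.52

With equal orders, S_{B/C} = k_B/k_C = (A_B/A_C)·exp[(E_C−E_B)/(RT)].
(E_C−E_B)/(RT) = (57.1−118)×10³/(8.314×793) = -60900/6593 = -9.237.
k_B/k_C = (1.15×10^8/7360)·exp(-9.237) = 15625 × 9.736×10^-5 = 1.52.
Since E_B > E_C, raising the temperature improves selectivity toward B.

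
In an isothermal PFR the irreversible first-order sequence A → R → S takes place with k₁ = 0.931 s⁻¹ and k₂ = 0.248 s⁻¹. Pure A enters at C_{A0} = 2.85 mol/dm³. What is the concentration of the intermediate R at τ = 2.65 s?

1.68 mol/dm³

For first-order series with pure A initially, C_R(τ) = k₁C_{A0}/(k₂−k₁)·(e^(−k₁τ) − e^(−k₂τ)).
e^(−k₁τ) = e^(−0.931×2.65) = e^(−2.467) = 0.08483; e^(−k₂τ) = e^(−0.6572) = 0.5183.
C_R = 0.931×2.85/(0.248−0.931) × (0.08483−0.5183) = (-3.885)×(-0.4335) = 1.684 mol/dm³.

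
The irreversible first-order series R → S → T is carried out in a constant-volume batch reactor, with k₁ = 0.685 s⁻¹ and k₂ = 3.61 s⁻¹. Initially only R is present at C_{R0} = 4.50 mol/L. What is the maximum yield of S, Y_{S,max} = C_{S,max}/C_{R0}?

At the optimum, C_{S,max}/C_{R0} = (k₁/k₂)^[k₂/(k₂−k₁)].
= (0.685/3.61)^(3.61/(3.61−0.685)) = (0.1898)^(1.234) = 0.1286.

0.129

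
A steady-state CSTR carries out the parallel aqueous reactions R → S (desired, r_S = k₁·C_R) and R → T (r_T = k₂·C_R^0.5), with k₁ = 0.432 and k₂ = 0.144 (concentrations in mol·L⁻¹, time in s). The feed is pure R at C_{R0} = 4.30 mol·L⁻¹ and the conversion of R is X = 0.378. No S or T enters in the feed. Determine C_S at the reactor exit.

1.35 mol·L⁻¹

Exit C_R = C_{R0}(1−X) = 4.30×0.622 = 2.675 mol·L⁻¹.
A CSTR operates uniformly at the exit composition, giving r_S = 1.155 and r_T = 0.2355 (each k·C_R^n at C_R = 2.675).
Fraction of consumed R going to S: r_S/(r_S+r_T) = 0.8307.
C_S = 0.8307·C_{R0}·X = 0.8307×4.30×0.378 = 1.35 mol·L⁻¹.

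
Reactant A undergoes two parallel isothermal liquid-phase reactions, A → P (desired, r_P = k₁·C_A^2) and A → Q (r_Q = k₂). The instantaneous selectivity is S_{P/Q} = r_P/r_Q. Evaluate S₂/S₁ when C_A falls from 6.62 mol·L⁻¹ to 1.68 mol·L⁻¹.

S_{P/Q} = (k₁/k₂)·C_A^2, so S₂/S₁ = (C_{A,2}/C_{A,1})^2.
= (1.68/6.62)^2 = (0.2538)^2 = 0.0644.

0.0644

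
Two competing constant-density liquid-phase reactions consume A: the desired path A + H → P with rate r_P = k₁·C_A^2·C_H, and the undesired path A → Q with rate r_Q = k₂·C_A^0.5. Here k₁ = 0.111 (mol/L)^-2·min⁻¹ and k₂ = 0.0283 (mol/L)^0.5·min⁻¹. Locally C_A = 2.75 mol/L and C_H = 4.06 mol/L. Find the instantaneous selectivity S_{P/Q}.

S_{P/Q} = r_P/r_Q = (k₁·C_A^2·C_H)/(k₂·C_A^0.5) = (k₁/k₂)·C_A^1.5·C_H.
= (0.111×2.750^2×4.060) / (0.0283×2.750^0.5) = 3.408/0.04693 = 72.6.
Since the desired path is higher order in A, keeping C_A high (PFR or concentrated feed) favours P.

72.6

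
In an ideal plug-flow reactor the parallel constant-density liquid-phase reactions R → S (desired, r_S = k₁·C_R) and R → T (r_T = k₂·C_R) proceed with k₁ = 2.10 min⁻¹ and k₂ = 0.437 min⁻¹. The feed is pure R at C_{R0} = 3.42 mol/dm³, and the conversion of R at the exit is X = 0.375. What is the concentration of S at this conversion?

1.06 mol/dm³

C_R = C_{R0}(1−X) = 2.138 mol/dm³.
Both paths are first order in R, so the instantaneous fraction to S is constant: dC_S/d(−C_R) = k₁/(k₁+k₂) = 0.8277.
C_S = 0.8277·(C_{R0}−C_R) = 0.8277×1.282 = 1.06 mol/dm³.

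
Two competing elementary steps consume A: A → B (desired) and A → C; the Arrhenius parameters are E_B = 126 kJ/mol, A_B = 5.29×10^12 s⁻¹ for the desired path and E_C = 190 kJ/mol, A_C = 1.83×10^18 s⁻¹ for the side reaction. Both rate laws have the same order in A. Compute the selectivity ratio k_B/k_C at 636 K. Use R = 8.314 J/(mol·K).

With equal orders, S_{B/C} = k_B/k_C = (A_B/A_C)·exp[(E_C−E_B)/(RT)].
(E_C−E_B)/(RT) = (190−126)×10³/(8.314×636) = 64000/5288 = 12.10.
k_B/k_C = (5.29×10^12/1.83×10^18)·exp(12.10) = 2.891×10^-6 × 1.805×10^5 = 0.522.

0.522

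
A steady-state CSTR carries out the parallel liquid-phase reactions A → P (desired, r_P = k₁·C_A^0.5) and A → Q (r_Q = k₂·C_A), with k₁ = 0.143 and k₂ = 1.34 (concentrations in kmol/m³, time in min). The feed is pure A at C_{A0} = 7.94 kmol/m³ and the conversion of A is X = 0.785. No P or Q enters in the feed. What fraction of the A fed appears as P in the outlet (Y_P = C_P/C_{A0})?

Exit C_A = C_{A0}(1−X) = 7.94×0.215 = 1.707 kmol/m³.
In a CSTR the entire volume is at exit conditions, so r_P = 0.143×1.707^0.5 = 0.1868 and r_Q = 1.34×1.707 = 2.288.
Fraction of consumed A going to P: r_P/(r_P+r_Q) = 0.07551.
C_P = 0.07551·C_{A0}·X = 0.07551×7.94×0.785 = 0.471 kmol/m³; Y_P = C_P/C_{A0} = 0.0593.

0.0593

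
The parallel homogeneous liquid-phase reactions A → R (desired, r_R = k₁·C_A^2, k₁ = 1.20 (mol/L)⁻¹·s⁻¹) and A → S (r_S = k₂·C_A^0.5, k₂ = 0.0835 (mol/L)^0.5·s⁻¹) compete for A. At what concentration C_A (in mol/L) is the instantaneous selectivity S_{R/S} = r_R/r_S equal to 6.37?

S_{R/S} = (k₁/k₂)·C_A^1.5 ⇒ C_A = (S·k₂/k₁)^(1/1.5).
= (6.37×0.0835/1.20)^(0.6667) = (0.4432)^(0.6667) = 0.581 mol/L.

0.581 mol/L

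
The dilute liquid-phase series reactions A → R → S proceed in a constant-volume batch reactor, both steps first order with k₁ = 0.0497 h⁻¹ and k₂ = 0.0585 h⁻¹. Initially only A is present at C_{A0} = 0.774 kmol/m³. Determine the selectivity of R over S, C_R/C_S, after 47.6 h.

Solving the coupled first-order balances gives C_R(t) = [k₁/(k₂−k₁)]·C_{A0}·(e^(−k₁t) − e^(−k₂t)).
e^(−k₁t) = e^(−0.0497×47.6) = e^(−2.366) = 0.09388; e^(−k₂t) = e^(−2.785) = 0.06175.
C_R = 0.0497×0.774/(0.0585−0.0497) × (0.09388−0.06175) = 4.371×0.03213 = 0.1404 kmol/m³.
C_A = C_{A0}e^(−k₁t) = 0.07266 kmol/m³, so C_S = C_{A0}−C_A−C_R = 0.5609 kmol/m³; C_R/C_S = 0.250.

0.250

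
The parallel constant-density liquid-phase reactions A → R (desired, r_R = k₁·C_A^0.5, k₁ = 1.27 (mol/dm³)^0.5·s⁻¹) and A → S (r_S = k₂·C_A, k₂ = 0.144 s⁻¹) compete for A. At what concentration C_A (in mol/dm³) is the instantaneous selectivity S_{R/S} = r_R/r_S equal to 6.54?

1.82 mol/dm³

S_{R/S} = (k₁/k₂)·C_A^-0.5 ⇒ C_A = (S·k₂/k₁)^(-2).
= (6.54×0.144/1.27)^(-2) = (0.7415)^(-2) = 1.82 mol/dm³.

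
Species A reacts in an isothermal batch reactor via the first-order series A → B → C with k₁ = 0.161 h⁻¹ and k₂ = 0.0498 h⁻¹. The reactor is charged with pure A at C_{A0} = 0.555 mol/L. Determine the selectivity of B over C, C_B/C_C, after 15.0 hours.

1.57

For first-order series with pure A initially, C_B(t) = k₁C_{A0}/(k₂−k₁)·(e^(−k₁t) − e^(−k₂t)).
e^(−k₁t) = e^(−0.161×15.0) = e^(−2.415) = 0.08937; e^(−k₂t) = e^(−0.7470) = 0.4738.
C_B = 0.161×0.555/(0.0498−0.161) × (0.08937−0.4738) = (-0.8036)×(-0.3844) = 0.3089 mol/L.
C_A = C_{A0}e^(−k₁t) = 0.04960 mol/L, so C_C = C_{A0}−C_A−C_B = 0.1965 mol/L; C_B/C_C = 1.57.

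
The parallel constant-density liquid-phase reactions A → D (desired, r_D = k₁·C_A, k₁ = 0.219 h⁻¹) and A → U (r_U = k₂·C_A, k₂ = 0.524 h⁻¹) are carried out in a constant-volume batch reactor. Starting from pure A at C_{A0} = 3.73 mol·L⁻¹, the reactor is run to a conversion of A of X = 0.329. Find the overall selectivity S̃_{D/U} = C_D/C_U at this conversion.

C_A = C_{A0}(1−X) = 2.503 mol·L⁻¹.
Both paths are first order in A, so the instantaneous fraction to D is constant: dC_D/d(−C_A) = k₁/(k₁+k₂) = 0.2948.
C_D = 0.2948·(C_{A0}−C_A) = 0.2948×1.227 = 0.362 mol·L⁻¹.
C_U = (C_{A0}−C_A)−C_D = 0.8655 mol·L⁻¹; S̃_{D/U} = 0.3617/0.8655 = 0.418.

0.418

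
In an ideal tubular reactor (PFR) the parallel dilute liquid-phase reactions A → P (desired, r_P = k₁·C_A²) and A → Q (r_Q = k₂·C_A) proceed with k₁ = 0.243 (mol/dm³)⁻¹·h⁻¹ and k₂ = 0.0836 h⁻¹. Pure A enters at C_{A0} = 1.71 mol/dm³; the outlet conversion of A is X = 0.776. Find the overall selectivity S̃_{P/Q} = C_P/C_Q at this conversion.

C_A = C_{A0}(1−X) = 0.3830 mol/dm³.
Along a PFR/batch, dC_Q/dC_A = −r_Q/(r_P+r_Q) = −k₂/(k₂+k₁·C_A).
Integrating from C_{A0} to C_A: C_Q = (0.0836/0.243)·ln[(0.0836+0.243·1.71)/(0.0836+0.243·0.383)] = 0.3440·ln(0.4991/0.1767) = 0.3573 mol/dm³.
Then C_P = (C_{A0}−C_A) − C_Q = 1.327 − 0.3573 = 0.9697 mol/dm³.
S̃_{P/Q} = C_P/C_Q = 0.9697/0.3573 = 2.71.

2.71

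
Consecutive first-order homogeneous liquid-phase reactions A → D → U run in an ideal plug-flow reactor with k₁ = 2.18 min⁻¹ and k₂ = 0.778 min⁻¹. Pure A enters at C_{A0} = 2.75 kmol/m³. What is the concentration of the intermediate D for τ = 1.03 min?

1.47 kmol/m³

For first-order series with pure A initially, C_D(τ) = k₁C_{A0}/(k₂−k₁)·(e^(−k₁τ) − e^(−k₂τ)).
e^(−k₁τ) = e^(−2.18×1.03) = e^(−2.245) = 0.1059; e^(−k₂τ) = e^(−0.8013) = 0.4487.
C_D = 2.18×2.75/(0.778−2.18) × (0.1059−0.4487) = (-4.276)×(-0.3428) = 1.466 kmol/m³.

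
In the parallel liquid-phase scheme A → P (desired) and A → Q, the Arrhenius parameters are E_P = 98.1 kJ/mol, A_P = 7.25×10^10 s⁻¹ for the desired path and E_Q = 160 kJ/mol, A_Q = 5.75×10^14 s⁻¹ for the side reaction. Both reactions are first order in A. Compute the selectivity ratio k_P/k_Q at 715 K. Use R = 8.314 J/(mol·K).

4.20

With equal orders, S_{P/Q} = k_P/k_Q = (A_P/A_Q)·exp[(E_Q−E_P)/(RT)].
(E_Q−E_P)/(RT) = (160−98.1)×10³/(8.314×715) = 61900/5945 = 10.41.
k_P/k_Q = (7.25×10^10/5.75×10^14)·exp(10.41) = 1.261×10^-4 × 33289 = 4.20.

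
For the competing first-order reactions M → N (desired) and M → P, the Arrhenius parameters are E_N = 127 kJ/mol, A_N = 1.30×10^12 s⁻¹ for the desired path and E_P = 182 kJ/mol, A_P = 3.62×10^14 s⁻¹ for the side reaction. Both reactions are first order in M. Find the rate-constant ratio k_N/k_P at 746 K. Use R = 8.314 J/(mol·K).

25.5

With equal orders, S_{N/P} = k_N/k_P = (A_N/A_P)·exp[(E_P−E_N)/(RT)].
(E_P−E_N)/(RT) = (182−127)×10³/(8.314×746) = 55000/6202 = 8.868.
k_N/k_P = (1.30×10^12/3.62×10^14)·exp(8.868) = 0.003591 × 7099 = 25.5.
Since E_N < E_P, lowering the temperature improves selectivity toward N.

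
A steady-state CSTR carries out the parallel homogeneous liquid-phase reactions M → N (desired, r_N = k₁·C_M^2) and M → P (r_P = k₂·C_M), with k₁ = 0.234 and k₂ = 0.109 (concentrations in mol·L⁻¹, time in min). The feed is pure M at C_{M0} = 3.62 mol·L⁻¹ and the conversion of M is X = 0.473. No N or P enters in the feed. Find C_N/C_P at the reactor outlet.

Exit C_M = C_{M0}(1−X) = 3.62×0.527 = 1.908 mol·L⁻¹.
A CSTR operates uniformly at the exit composition, giving r_N = 0.8516 and r_P = 0.2079 (each k·C_M^n at C_M = 1.908).
Overall selectivity = C_N/C_P = r_Nτ/(r_Pτ) = r_N/r_P = 4.10.

4.10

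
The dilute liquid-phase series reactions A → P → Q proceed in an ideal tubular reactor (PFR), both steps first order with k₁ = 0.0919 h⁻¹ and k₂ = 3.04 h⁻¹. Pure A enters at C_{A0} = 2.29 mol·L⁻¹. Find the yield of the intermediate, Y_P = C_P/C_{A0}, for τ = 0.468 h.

Solving the coupled first-order balances gives C_P(τ) = [k₁/(k₂−k₁)]·C_{A0}·(e^(−k₁τ) − e^(−k₂τ)).
e^(−k₁τ) = e^(−0.0919×0.468) = e^(−0.04301) = 0.9579; e^(−k₂τ) = e^(−1.423) = 0.2411.
C_P = 0.0919×2.29/(3.04−0.0919) × (0.9579−0.2411) = 0.07139×0.7168 = 0.05117 mol·L⁻¹.
Y_P = C_P/C_{A0} = 0.05117/2.29 = 0.0223.

0.0223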